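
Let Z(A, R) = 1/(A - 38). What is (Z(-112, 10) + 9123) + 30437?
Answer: 5933999/150 ≈ 39560.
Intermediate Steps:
Z(A, R) = 1/(-38 + A)
(Z(-112, 10) + 9123) + 30437 = (1/(-38 - 112) + 9123) + 30437 = (1/(-150) + 9123) + 30437 = (-1/150 + 9123) + 30437 = 1368449/150 + 30437 = 5933999/150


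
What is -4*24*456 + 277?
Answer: -43499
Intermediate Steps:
-4*24*456 + 277 = -96*456 + 277 = -43776 + 277 = -43499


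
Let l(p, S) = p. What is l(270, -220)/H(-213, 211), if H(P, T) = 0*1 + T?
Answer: 270/211 ≈ 1.2796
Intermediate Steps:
H(P, T) = T (H(P, T) = 0 + T = T)
l(270, -220)/H(-213, 211) = 270/211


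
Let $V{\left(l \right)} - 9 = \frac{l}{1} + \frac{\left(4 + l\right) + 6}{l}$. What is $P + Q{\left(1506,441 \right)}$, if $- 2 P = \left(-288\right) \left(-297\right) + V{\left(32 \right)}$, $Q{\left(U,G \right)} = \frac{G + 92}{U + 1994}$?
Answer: $- \frac{1198092111}{28000} \approx -42789.0$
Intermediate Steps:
$V{\left(l \right)} = 9 + l + \frac{10 + l}{l}$ ($V{\left(l \right)} = 9 + \left(\frac{l}{1} + \frac{\left(4 + l\right) + 6}{l}\right) = 9 + \left(l 1 + \frac{10 + l}{l}\right) = 9 + \left(l + \frac{10 + l}{l}\right) = 9 + l + \frac{10 + l}{l}$)
$Q{\left(U,G \right)} = \frac{92 + G}{1994 + U}$
$P = - \frac{1369253}{32}$ ($P = - \frac{\left(-288\right) \left(-297\right) + \left(10 + 32 + \frac{10}{32}\right)}{2} = - \frac{85536 + \left(10 + 32 + 10 \cdot \frac{1}{32}\right)}{2} = - \frac{85536 + \left(10 + 32 + \frac{5}{16}\right)}{2} = - \frac{85536 + \frac{677}{16}}{2} = \left(- \frac{1}{2}\right) \frac{1369253}{16} = - \frac{1369253}{32} \approx -42789.0$)
$P + Q{\left(1506,441 \right)} = - \frac{1369253}{32} + \frac{92 + 441}{1994 + 1506} = - \frac{1369253}{32} + \frac{1}{3500} \cdot 533 = - \frac{1369253}{32} + \frac{533}{3500} = - \frac{1198092111}{28000}$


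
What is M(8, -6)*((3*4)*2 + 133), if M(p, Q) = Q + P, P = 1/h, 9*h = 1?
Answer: 471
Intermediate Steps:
h = 1/9 (h = (1/9)*1 = 1/9 ≈ 0.11111)
P = 9 (P = 1/(1/9) = 9)
M(p, Q) = 9 + Q (M(p, Q) = Q + 9 = 9 + Q)
M(8, -6)*((3*4)*2 + 133) = (9 - 6)*((3*4)*2 + 133) = 3*(12*2 + 133) = 3*(24 + 133) = 3*157 = 471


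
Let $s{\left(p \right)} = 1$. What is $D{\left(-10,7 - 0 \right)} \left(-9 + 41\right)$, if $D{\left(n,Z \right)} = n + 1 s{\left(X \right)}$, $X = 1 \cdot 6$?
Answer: $-288$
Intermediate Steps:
$X = 6$
$D{\left(n,Z \right)} = 1 + n$ ($D{\left(n,Z \right)} = n + 1 \cdot 1 = n + 1 = 1 + n$)
$D{\left(-10,7 - 0 \right)} \left(-9 + 41\right) = \left(1 - 10\right) \left(-9 + 41\right) = \left(-9\right) 32 = -288$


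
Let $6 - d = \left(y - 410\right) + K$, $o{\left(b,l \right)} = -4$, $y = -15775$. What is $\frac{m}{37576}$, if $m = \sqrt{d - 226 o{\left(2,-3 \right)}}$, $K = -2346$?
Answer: $\frac{\sqrt{19441}}{37576} \approx 0.0037106$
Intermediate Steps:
$d = 18537$ ($d = 6 - \left(\left(-15775 - 410\right) - 2346\right) = 6 - \left(-16185 - 2346\right) = 6 - -18531 = 6 + 18531 = 18537$)
$m = \sqrt{19441}$ ($m = \sqrt{18537 - -904} = \sqrt{18537 + 904} = \sqrt{19441} \approx 139.43$)
$\frac{m}{37576} = \frac{\sqrt{19441}}{37576}$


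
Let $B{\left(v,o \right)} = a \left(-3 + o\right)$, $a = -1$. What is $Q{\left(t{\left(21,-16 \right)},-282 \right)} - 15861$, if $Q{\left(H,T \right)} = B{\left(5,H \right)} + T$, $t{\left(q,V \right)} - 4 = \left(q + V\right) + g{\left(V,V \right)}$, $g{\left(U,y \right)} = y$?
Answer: $-16133$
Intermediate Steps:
$B{\left(v,o \right)} = 3 - o$ ($B{\left(v,o \right)} = - (-3 + o) = 3 - o$)
$t{\left(q,V \right)} = 4 + q + 2 V$ ($t{\left(q,V \right)} = 4 + \left(\left(q + V\right) + V\right) = 4 + \left(\left(V + q\right) + V\right) = 4 + \left(q + 2 V\right) = 4 + q + 2 V$)
$Q{\left(H,T \right)} = 3 + T - H$ ($Q{\left(H,T \right)} = \left(3 - H\right) + T = 3 + T - H$)
$Q{\left(t{\left(21,-16 \right)},-282 \right)} - 15861 = \left(3 - 282 - \left(4 + 21 + 2 \left(-16\right)\right)\right) - 15861 = \left(3 - 282 - \left(4 + 21 - 32\right)\right) - 15861 = \left(3 - 282 - -7\right) - 15861 = \left(3 - 282 + 7\right) - 15861 = -272 - 15861 = -16133$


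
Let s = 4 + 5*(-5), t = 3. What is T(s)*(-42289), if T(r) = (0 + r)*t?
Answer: 2664207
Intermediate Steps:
s = -21 (s = 4 - 25 = -21)
T(r) = 3*r (T(r) = (0 + r)*3 = r*3 = 3*r)
T(s)*(-42289) = (3*(-21))*(-42289) = -63*(-42289) = 2664207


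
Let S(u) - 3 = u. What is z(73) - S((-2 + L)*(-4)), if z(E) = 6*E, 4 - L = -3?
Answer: 455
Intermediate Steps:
L = 7 (L = 4 - 1*(-3) = 4 + 3 = 7)
S(u) = 3 + u
z(73) - S((-2 + L)*(-4)) = 6*73 - (3 + (-2 + 7)*(-4)) = 438 - (3 + 5*(-4)) = 438 - (3 - 20) = 438 - 1*(-17) = 438 + 17 = 455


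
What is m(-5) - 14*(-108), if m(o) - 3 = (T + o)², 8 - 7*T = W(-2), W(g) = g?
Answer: 74860/49 ≈ 1527.8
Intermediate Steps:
T = 10/7 (T = 8/7 - ⅐*(-2) = 8/7 + 2/7 = 10/7 ≈ 1.4286)
m(o) = 3 + (10/7 + o)²
m(-5) - 14*(-108) = (3 + (10 + 7*(-5))²/49) - 14*(-108) = (3 + (10 - 35)²/49) + 1512 = (3 + (1/49)*(-25)²) + 1512 = (3 + (1/49)*625) + 1512 = (3 + 625/49) + 1512 = 772/49 + 1512 = 74860/49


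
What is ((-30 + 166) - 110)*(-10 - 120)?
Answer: -3380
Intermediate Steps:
((-30 + 166) - 110)*(-10 - 120) = (136 - 110)*(-130) = 26*(-130) = -3380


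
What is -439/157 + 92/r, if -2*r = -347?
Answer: -123445/54479 ≈ -2.2659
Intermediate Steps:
r = 347/2 (r = -½*(-347) = 347/2 ≈ 173.50)
-439/157 + 92/r = -439/157 + 92/(347/2) = -439*1/157 + 92*(2/347) = -439/157 + 184/347 = -123445/54479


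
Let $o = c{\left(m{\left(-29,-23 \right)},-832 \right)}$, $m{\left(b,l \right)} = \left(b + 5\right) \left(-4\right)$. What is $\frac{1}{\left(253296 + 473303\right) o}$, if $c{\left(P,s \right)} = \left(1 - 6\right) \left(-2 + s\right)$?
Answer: $\frac{1}{3029917830} \approx 3.3004 \cdot 10^{-10}$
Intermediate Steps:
$m{\left(b,l \right)} = -20 - 4 b$ ($m{\left(b,l \right)} = \left(5 + b\right) \left(-4\right) = -20 - 4 b$)
$c{\left(P,s \right)} = 10 - 5 s$ ($c{\left(P,s \right)} = \left(1 - 6\right) \left(-2 + s\right) = - 5 \left(-2 + s\right) = 10 - 5 s$)
$o = 4170$ ($o = 10 - -4160 = 10 + 4160 = 4170$)
$\frac{1}{\left(253296 + 473303\right) o} = \frac{1}{\left(253296 + 473303\right) 4170} = \frac{1}{726599} \cdot \frac{1}{4170} = \frac{1}{3029917830}$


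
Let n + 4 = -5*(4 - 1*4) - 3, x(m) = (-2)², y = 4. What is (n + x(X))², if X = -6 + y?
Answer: 9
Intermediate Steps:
X = -2 (X = -6 + 4 = -2)
x(m) = 4
n = -7 (n = -4 + (-5*(4 - 1*4) - 3) = -4 + (-5*(4 - 4) - 3) = -4 + (-5*0 - 3) = -4 + (0 - 3) = -4 - 3 = -7)
(n + x(X))² = (-7 + 4)² = (-3)² = 9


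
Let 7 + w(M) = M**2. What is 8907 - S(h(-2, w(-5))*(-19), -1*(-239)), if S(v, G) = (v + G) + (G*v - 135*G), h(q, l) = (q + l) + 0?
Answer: 113893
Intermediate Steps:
w(M) = -7 + M**2
h(q, l) = l + q (h(q, l) = (l + q) + 0 = l + q)
S(v, G) = v - 134*G + G*v (S(v, G) = (G + v) + (-135*G + G*v) = v - 134*G + G*v)
8907 - S(h(-2, w(-5))*(-19), -1*(-239)) = 8907 - (((-7 + (-5)**2) - 2)*(-19) - (-134)*(-239) + (-1*(-239))*(((-7 + (-5)**2) - 2)*(-19))) = 8907 - (((-7 + 25) - 2)*(-19) - 134*239 + 239*(((-7 + 25) - 2)*(-19))) = 8907 - ((18 - 2)*(-19) - 32026 + 239*((18 - 2)*(-19))) = 8907 - (16*(-19) - 32026 + 239*(16*(-19))) = 8907 - (-304 - 32026 + 239*(-304)) = 8907 - (-304 - 32026 - 72656) = 8907 - 1*(-104986) = 8907 + 104986 = 113893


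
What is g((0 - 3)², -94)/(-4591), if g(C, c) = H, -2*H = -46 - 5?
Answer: -51/9182 ≈ -0.0055543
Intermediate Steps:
H = 51/2 (H = -(-46 - 5)/2 = -½*(-51) = 51/2 ≈ 25.500)
g(C, c) = 51/2
g((0 - 3)², -94)/(-4591) = (51/2)/(-4591) = (51/2)*(-1/4591) = -51/9182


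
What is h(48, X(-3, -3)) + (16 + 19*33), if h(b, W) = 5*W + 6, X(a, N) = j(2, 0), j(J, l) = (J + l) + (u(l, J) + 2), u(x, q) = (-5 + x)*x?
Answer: 669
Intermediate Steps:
u(x, q) = x*(-5 + x)
j(J, l) = 2 + J + l + l*(-5 + l) (j(J, l) = (J + l) + (l*(-5 + l) + 2) = (J + l) + (2 + l*(-5 + l)) = 2 + J + l + l*(-5 + l))
X(a, N) = 4 (X(a, N) = 2 + 2 + 0 + 0*(-5 + 0) = 2 + 2 + 0 + 0*(-5) = 2 + 2 + 0 + 0 = 4)
h(b, W) = 6 + 5*W
h(48, X(-3, -3)) + (16 + 19*33) = (6 + 5*4) + (16 + 19*33) = (6 + 20) + (16 + 627) = 26 + 643 = 669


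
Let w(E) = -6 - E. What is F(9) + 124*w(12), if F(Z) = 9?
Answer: -2223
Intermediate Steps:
F(9) + 124*w(12) = 9 + 124*(-6 - 1*12) = 9 + 124*(-6 - 12) = 9 + 124*(-18) = 9 - 2232 = -2223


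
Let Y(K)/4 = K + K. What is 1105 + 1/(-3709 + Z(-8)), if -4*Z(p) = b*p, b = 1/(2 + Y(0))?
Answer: 4097339/3708 ≈ 1105.0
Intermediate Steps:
Y(K) = 8*K (Y(K) = 4*(K + K) = 4*(2*K) = 8*K)
b = ½ (b = 1/(2 + 8*0) = 1/(2 + 0) = 1/2 = ½ ≈ 0.50000)
Z(p) = -p/8
1105 + 1/(-3709 + Z(-8)) = 1105 + 1/(-3709 - ⅛*(-8)) = 1105 + 1/(-3709 + 1) = 1105 + 1/(-3708) = 1105 - 1/3708 = 4097339/3708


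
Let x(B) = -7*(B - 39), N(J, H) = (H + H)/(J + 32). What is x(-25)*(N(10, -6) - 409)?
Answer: -183360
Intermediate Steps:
N(J, H) = 2*H/(32 + J) (N(J, H) = (2*H)/(32 + J) = 2*H/(32 + J))
x(B) = 273 - 7*B (x(B) = -7*(-39 + B) = 273 - 7*B)
x(-25)*(N(10, -6) - 409) = (273 - 7*(-25))*(2*(-6)/(32 + 10) - 409) = (273 + 175)*(2*(-6)/42 - 409) = 448*(2*(-6)*(1/42) - 409) = 448*(-2/7 - 409) = 448*(-2865/7) = -183360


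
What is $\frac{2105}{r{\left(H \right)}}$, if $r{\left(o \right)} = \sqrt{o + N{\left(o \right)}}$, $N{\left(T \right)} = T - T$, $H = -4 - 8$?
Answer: $- \frac{2105 i \sqrt{3}}{6} \approx - 607.66 i$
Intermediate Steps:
$H = -12$ ($H = -4 - 8 = -12$)
$N{\left(T \right)} = 0$
$r{\left(o \right)} = \sqrt{o}$ ($r{\left(o \right)} = \sqrt{o + 0} = \sqrt{o}$)
$\frac{2105}{r{\left(H \right)}} = \frac{2105}{\sqrt{-12}} = \frac{2105}{2 i \sqrt{3}} = 2105 \left(- \frac{i \sqrt{3}}{6}\right) = - \frac{2105 i \sqrt{3}}{6}$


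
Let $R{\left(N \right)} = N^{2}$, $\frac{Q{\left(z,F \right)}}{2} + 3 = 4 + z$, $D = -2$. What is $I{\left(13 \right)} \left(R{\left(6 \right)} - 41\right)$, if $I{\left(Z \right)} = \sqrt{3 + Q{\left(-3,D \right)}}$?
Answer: $- 5 i \approx - 5.0 i$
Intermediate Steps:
$Q{\left(z,F \right)} = 2 + 2 z$ ($Q{\left(z,F \right)} = -6 + 2 \left(4 + z\right) = -6 + \left(8 + 2 z\right) = 2 + 2 z$)
$I{\left(Z \right)} = i$ ($I{\left(Z \right)} = \sqrt{3 + \left(2 + 2 \left(-3\right)\right)} = \sqrt{3 + \left(2 - 6\right)} = \sqrt{3 - 4} = \sqrt{-1} = i$)
$I{\left(13 \right)} \left(R{\left(6 \right)} - 41\right) = i \left(6^{2} - 41\right) = i \left(36 - 41\right) = i \left(-5\right) = - 5 i$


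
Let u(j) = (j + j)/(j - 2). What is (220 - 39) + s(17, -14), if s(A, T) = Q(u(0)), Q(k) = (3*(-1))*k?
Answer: 181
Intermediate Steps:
u(j) = 2*j/(-2 + j) (u(j) = (2*j)/(-2 + j) = 2*j/(-2 + j))
Q(k) = -3*k
s(A, T) = 0 (s(A, T) = -6*0/(-2 + 0) = -6*0/(-2) = -6*0*(-1)/2 = -3*0 = 0)
(220 - 39) + s(17, -14) = (220 - 39) + 0 = 181 + 0 = 181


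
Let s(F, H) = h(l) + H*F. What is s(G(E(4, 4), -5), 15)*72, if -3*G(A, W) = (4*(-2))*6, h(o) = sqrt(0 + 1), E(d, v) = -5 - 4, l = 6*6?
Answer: 17352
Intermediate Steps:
l = 36
E(d, v) = -9
h(o) = 1 (h(o) = sqrt(1) = 1)
G(A, W) = 16 (G(A, W) = -4*(-2)*6/3 = -(-8)*6/3 = -1/3*(-48) = 16)
s(F, H) = 1 + F*H (s(F, H) = 1 + H*F = 1 + F*H)
s(G(E(4, 4), -5), 15)*72 = (1 + 16*15)*72 = (1 + 240)*72 = 241*72 = 17352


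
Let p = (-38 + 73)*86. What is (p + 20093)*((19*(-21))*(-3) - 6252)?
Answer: -116785665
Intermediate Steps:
p = 3010 (p = 35*86 = 3010)
(p + 20093)*((19*(-21))*(-3) - 6252) = (3010 + 20093)*((19*(-21))*(-3) - 6252) = 23103*(-399*(-3) - 6252) = 23103*(1197 - 6252) = 23103*(-5055) = -116785665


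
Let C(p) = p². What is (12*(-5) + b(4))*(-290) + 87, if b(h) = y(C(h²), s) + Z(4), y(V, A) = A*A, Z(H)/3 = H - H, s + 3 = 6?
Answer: 14877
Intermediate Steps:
s = 3 (s = -3 + 6 = 3)
Z(H) = 0 (Z(H) = 3*(H - H) = 3*0 = 0)
y(V, A) = A²
b(h) = 9 (b(h) = 3² + 0 = 9 + 0 = 9)
(12*(-5) + b(4))*(-290) + 87 = (12*(-5) + 9)*(-290) + 87 = (-60 + 9)*(-290) + 87 = -51*(-290) + 87 = 14790 + 87 = 14877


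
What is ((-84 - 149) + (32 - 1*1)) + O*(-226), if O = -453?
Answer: 102176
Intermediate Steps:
((-84 - 149) + (32 - 1*1)) + O*(-226) = ((-84 - 149) + (32 - 1*1)) - 453*(-226) = (-233 + (32 - 1)) + 102378 = (-233 + 31) + 102378 = -202 + 102378 = 102176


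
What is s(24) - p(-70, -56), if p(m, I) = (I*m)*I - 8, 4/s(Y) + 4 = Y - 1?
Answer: 4171036/19 ≈ 2.1953e+5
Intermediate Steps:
s(Y) = 4/(-5 + Y) (s(Y) = 4/(-4 + (Y - 1)) = 4/(-4 + (-1 + Y)) = 4/(-5 + Y))
p(m, I) = -8 + m*I² (p(m, I) = m*I² - 8 = -8 + m*I²)
s(24) - p(-70, -56) = 4/(-5 + 24) - (-8 - 70*(-56)²) = 4/19 - (-8 - 70*3136) = 4*(1/19) - (-8 - 219520) = 4/19 - 1*(-219528) = 4/19 + 219528 = 4171036/19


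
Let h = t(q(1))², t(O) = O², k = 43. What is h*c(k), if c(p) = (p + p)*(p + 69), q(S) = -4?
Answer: 2465792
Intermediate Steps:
c(p) = 2*p*(69 + p) (c(p) = (2*p)*(69 + p) = 2*p*(69 + p))
h = 256 (h = ((-4)²)² = 16² = 256)
h*c(k) = 256*(2*43*(69 + 43)) = 256*(2*43*112) = 256*9632 = 2465792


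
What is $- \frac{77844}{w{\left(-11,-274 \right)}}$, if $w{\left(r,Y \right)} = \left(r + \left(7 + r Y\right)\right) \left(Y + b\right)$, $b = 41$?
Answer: $\frac{38922}{350665} \approx 0.11099$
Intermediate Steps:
$w{\left(r,Y \right)} = \left(41 + Y\right) \left(7 + r + Y r\right)$ ($w{\left(r,Y \right)} = \left(r + \left(7 + r Y\right)\right) \left(Y + 41\right) = \left(r + \left(7 + Y r\right)\right) \left(41 + Y\right) = \left(7 + r + Y r\right) \left(41 + Y\right) = \left(41 + Y\right) \left(7 + r + Y r\right)$)
$- \frac{77844}{w{\left(-11,-274 \right)}} = - \frac{77844}{287 + 7 \left(-274\right) + 41 \left(-11\right) - 11 \left(-274\right)^{2} + 42 \left(-274\right) \left(-11\right)} = - \frac{77844}{287 - 1918 - 451 - 825836 + 126588} = - \frac{77844}{-701330} = \left(-77844\right) \left(- \frac{1}{701330}\right) = \frac{38922}{350665}$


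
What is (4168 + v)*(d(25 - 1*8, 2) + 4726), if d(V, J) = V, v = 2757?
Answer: 32845275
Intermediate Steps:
(4168 + v)*(d(25 - 1*8, 2) + 4726) = (4168 + 2757)*((25 - 1*8) + 4726) = 6925*((25 - 8) + 4726) = 6925*(17 + 4726) = 6925*4743 = 32845275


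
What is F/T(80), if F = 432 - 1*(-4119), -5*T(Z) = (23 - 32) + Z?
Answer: -22755/71 ≈ -320.49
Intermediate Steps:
T(Z) = 9/5 - Z/5 (T(Z) = -((23 - 32) + Z)/5 = -(-9 + Z)/5 = 9/5 - Z/5)
F = 4551 (F = 432 + 4119 = 4551)
F/T(80) = 4551/(9/5 - ⅕*80) = 4551/(9/5 - 16) = 4551/(-71/5) = 4551*(-5/71) = -22755/71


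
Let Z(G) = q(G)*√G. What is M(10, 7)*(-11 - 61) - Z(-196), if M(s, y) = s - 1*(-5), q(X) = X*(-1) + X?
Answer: -1080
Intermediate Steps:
q(X) = 0 (q(X) = -X + X = 0)
Z(G) = 0 (Z(G) = 0*√G = 0)
M(s, y) = 5 + s (M(s, y) = s + 5 = 5 + s)
M(10, 7)*(-11 - 61) - Z(-196) = (5 + 10)*(-11 - 61) - 1*0 = 15*(-72) + 0 = -1080 + 0 = -1080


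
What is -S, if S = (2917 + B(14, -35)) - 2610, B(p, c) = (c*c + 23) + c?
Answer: -1520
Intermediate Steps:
B(p, c) = 23 + c + c² (B(p, c) = (c² + 23) + c = (23 + c²) + c = 23 + c + c²)
S = 1520 (S = (2917 + (23 - 35 + (-35)²)) - 2610 = (2917 + (23 - 35 + 1225)) - 2610 = (2917 + 1213) - 2610 = 4130 - 2610 = 1520)
-S = -1*1520 = -1520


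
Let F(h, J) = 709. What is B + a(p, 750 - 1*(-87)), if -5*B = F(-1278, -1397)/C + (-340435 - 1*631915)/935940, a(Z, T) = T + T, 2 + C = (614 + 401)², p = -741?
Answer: 807158034912199/482113457310 ≈ 1674.2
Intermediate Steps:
C = 1030223 (C = -2 + (614 + 401)² = -2 + 1015² = -2 + 1030225 = 1030223)
a(Z, T) = 2*T
B = 100107375259/482113457310 (B = -(709/1030223 + (-340435 - 1*631915)/935940)/5 = -(709*(1/1030223) + (-340435 - 631915)*(1/935940))/5 = -(709/1030223 - 972350*1/935940)/5 = -(709/1030223 - 97235/93594)/5 = -⅕*(-100107375259/96422691462) = 100107375259/482113457310 ≈ 0.20764)
B + a(p, 750 - 1*(-87)) = 100107375259/482113457310 + 2*(750 - 1*(-87)) = 100107375259/482113457310 + 2*(750 + 87) = 100107375259/482113457310 + 2*837 = 100107375259/482113457310 + 1674 = 807158034912199/482113457310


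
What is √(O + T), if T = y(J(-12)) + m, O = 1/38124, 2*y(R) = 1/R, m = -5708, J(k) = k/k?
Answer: I*√230430700011/6354 ≈ 75.548*I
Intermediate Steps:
J(k) = 1
y(R) = 1/(2*R)
O = 1/38124 ≈ 2.6230e-5
T = -11415/2 (T = (½)/1 - 5708 = (½)*1 - 5708 = ½ - 5708 = -11415/2 ≈ -5707.5)
√(O + T) = √(1/38124 - 11415/2) = √(-217592729/38124) = I*√230430700011/6354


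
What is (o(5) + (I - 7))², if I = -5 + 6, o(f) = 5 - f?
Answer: 36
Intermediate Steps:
I = 1
(o(5) + (I - 7))² = ((5 - 1*5) + (1 - 7))² = ((5 - 5) - 6)² = (0 - 6)² = (-6)² = 36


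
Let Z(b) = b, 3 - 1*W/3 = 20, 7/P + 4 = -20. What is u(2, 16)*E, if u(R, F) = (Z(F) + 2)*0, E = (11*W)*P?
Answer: 0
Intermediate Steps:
P = -7/24 (P = 7/(-4 - 20) = 7/(-24) = 7*(-1/24) = -7/24 ≈ -0.29167)
W = -51 (W = 9 - 3*20 = 9 - 60 = -51)
E = 1309/8 (E = (11*(-51))*(-7/24) = -561*(-7/24) = 1309/8 ≈ 163.63)
u(R, F) = 0 (u(R, F) = (F + 2)*0 = (2 + F)*0 = 0)
u(2, 16)*E = 0*(1309/8) = 0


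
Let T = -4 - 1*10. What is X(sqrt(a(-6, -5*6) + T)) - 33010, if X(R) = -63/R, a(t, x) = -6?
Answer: -33010 + 63*I*sqrt(5)/10 ≈ -33010.0 + 14.087*I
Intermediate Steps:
T = -14 (T = -4 - 10 = -14)
X(sqrt(a(-6, -5*6) + T)) - 33010 = -63/sqrt(-6 - 14) - 33010 = -63*(-I*sqrt(5)/10) - 33010 = -(-63)*I*sqrt(5)/10 - 33010 = 63*I*sqrt(5)/10 - 33010 = -33010 + 63*I*sqrt(5)/10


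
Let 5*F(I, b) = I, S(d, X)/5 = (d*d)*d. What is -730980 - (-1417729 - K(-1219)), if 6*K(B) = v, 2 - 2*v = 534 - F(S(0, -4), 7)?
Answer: 2060114/3 ≈ 6.8671e+5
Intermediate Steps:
S(d, X) = 5*d**3 (S(d, X) = 5*((d*d)*d) = 5*(d**2*d) = 5*d**3)
F(I, b) = I/5
v = -266 (v = 1 - (534 - 5*0**3/5)/2 = 1 - (534 - 5*0/5)/2 = 1 - (534 - 0/5)/2 = 1 - (534 - 1*0)/2 = 1 - (534 + 0)/2 = 1 - 1/2*534 = 1 - 267 = -266)
K(B) = -133/3 (K(B) = (1/6)*(-266) = -133/3)
-730980 - (-1417729 - K(-1219)) = -730980 - (-1417729 - 1*(-133/3)) = -730980 - (-1417729 + 133/3) = -730980 - 1*(-4253054/3) = -730980 + 4253054/3 = 2060114/3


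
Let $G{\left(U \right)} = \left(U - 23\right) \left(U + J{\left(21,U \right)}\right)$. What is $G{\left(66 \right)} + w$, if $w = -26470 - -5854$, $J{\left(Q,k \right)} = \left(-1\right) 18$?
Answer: $-18552$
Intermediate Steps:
$J{\left(Q,k \right)} = -18$
$w = -20616$ ($w = -26470 + 5854 = -20616$)
$G{\left(U \right)} = \left(-23 + U\right) \left(-18 + U\right)$ ($G{\left(U \right)} = \left(U - 23\right) \left(U - 18\right) = \left(-23 + U\right) \left(-18 + U\right)$)
$G{\left(66 \right)} + w = \left(414 + 66^{2} - 2706\right) - 20616 = \left(414 + 4356 - 2706\right) - 20616 = 2064 - 20616 = -18552$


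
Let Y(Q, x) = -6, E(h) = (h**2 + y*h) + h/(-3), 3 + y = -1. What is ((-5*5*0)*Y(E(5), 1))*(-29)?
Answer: 0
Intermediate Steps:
y = -4 (y = -3 - 1 = -4)
E(h) = h**2 - 13*h/3 (E(h) = (h**2 - 4*h) + h/(-3) = (h**2 - 4*h) + h*(-1/3) = (h**2 - 4*h) - h/3 = h**2 - 13*h/3)
((-5*5*0)*Y(E(5), 1))*(-29) = ((-5*5*0)*(-6))*(-29) = (-25*0*(-6))*(-29) = (0*(-6))*(-29) = 0*(-29) = 0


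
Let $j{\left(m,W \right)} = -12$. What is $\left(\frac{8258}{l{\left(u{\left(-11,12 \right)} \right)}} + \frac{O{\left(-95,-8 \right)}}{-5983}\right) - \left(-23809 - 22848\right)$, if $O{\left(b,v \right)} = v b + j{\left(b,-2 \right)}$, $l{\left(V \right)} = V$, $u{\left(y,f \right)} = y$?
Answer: $\frac{3021221299}{65813} \approx 45906.0$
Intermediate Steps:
$O{\left(b,v \right)} = -12 + b v$ ($O{\left(b,v \right)} = v b - 12 = b v - 12 = -12 + b v$)
$\left(\frac{8258}{l{\left(u{\left(-11,12 \right)} \right)}} + \frac{O{\left(-95,-8 \right)}}{-5983}\right) - \left(-23809 - 22848\right) = \left(\frac{8258}{-11} + \frac{-12 - -760}{-5983}\right) - \left(-23809 - 22848\right) = \left(8258 \left(- \frac{1}{11}\right) + \left(-12 + 760\right) \left(- \frac{1}{5983}\right)\right) - \left(-23809 - 22848\right) = \left(- \frac{8258}{11} + 748 \left(- \frac{1}{5983}\right)\right) - -46657 = \left(- \frac{8258}{11} - \frac{748}{5983}\right) + 46657 = - \frac{49415842}{65813} + 46657 = \frac{3021221299}{65813}$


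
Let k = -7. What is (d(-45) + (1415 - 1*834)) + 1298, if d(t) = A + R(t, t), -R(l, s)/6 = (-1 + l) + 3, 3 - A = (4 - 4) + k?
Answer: 2147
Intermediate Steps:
A = 10 (A = 3 - ((4 - 4) - 7) = 3 - (0 - 7) = 3 - 1*(-7) = 3 + 7 = 10)
R(l, s) = -12 - 6*l (R(l, s) = -6*((-1 + l) + 3) = -6*(2 + l) = -12 - 6*l)
d(t) = -2 - 6*t (d(t) = 10 + (-12 - 6*t) = -2 - 6*t)
(d(-45) + (1415 - 1*834)) + 1298 = ((-2 - 6*(-45)) + (1415 - 1*834)) + 1298 = ((-2 + 270) + (1415 - 834)) + 1298 = (268 + 581) + 1298 = 849 + 1298 = 2147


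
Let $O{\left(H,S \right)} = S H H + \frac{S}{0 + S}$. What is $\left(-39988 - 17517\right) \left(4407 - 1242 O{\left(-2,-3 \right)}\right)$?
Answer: $-1039057845$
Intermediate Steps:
$O{\left(H,S \right)} = 1 + S H^{2}$ ($O{\left(H,S \right)} = H S H + \frac{S}{S} = S H^{2} + 1 = 1 + S H^{2}$)
$\left(-39988 - 17517\right) \left(4407 - 1242 O{\left(-2,-3 \right)}\right) = \left(-39988 - 17517\right) \left(4407 - 1242 \left(1 - 3 \left(-2\right)^{2}\right)\right) = - 57505 \left(4407 - 1242 \left(1 - 12\right)\right) = - 57505 \left(4407 - -13662\right) = - 57505 \left(4407 + 13662\right) = \left(-57505\right) 18069 = -1039057845$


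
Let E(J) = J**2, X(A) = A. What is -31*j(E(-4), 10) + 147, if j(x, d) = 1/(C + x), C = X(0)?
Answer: 2321/16 ≈ 145.06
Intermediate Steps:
C = 0
j(x, d) = 1/x (j(x, d) = 1/(0 + x) = 1/x)
-31*j(E(-4), 10) + 147 = -31/((-4)**2) + 147 = -31/16 + 147 = 2321/16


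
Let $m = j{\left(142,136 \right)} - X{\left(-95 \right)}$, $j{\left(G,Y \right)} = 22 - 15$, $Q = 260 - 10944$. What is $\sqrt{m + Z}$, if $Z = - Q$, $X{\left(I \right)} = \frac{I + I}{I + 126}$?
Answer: $\frac{\sqrt{10279941}}{31} \approx 103.43$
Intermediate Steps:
$Q = -10684$ ($Q = 260 - 10944 = -10684$)
$X{\left(I \right)} = \frac{2 I}{126 + I}$
$Z = 10684$ ($Z = \left(-1\right) \left(-10684\right) = 10684$)
$j{\left(G,Y \right)} = 7$
$m = \frac{407}{31}$ ($m = 7 - 2 \left(-95\right) \frac{1}{126 - 95} = 7 - 2 \left(-95\right) \frac{1}{31} = 7 - - \frac{190}{31} = 7 + \frac{190}{31} = \frac{407}{31} \approx 13.129$)
$\sqrt{m + Z} = \sqrt{\frac{407}{31} + 10684} = \sqrt{\frac{331611}{31}} = \frac{\sqrt{10279941}}{31}$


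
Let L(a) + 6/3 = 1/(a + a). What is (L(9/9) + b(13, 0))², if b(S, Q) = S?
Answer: 529/4 ≈ 132.25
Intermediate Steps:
L(a) = -2 + 1/(2*a) (L(a) = -2 + 1/(a + a) = -2 + 1/(2*a))
(L(9/9) + b(13, 0))² = ((-2 + 1/(2*((9/9)))) + 13)² = ((-2 + 1/(2*((9*(⅑))))) + 13)² = ((-2 + (½)/1) + 13)² = ((-2 + (½)*1) + 13)² = ((-2 + ½) + 13)² = (-3/2 + 13)² = (23/2)² = 529/4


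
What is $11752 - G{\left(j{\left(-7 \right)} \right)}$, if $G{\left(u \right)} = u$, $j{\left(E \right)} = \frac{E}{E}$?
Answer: $11751$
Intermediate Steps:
$j{\left(E \right)} = 1$
$11752 - G{\left(j{\left(-7 \right)} \right)} = 11752 - 1 = 11751$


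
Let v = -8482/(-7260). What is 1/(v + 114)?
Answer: 3630/418061 ≈ 0.0086829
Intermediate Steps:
v = 4241/3630 (v = -8482*(-1/7260) = 4241/3630 ≈ 1.1683)
1/(v + 114) = 1/(4241/3630 + 114) = 1/(418061/3630) = 3630/418061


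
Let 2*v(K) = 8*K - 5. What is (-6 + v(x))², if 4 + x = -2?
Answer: 4225/4 ≈ 1056.3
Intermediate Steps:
x = -6 (x = -4 - 2 = -6)
v(K) = -5/2 + 4*K (v(K) = (8*K - 5)/2 = (-5 + 8*K)/2 = -5/2 + 4*K)
(-6 + v(x))² = (-6 + (-5/2 + 4*(-6)))² = (-6 + (-5/2 - 24))² = (-6 - 53/2)² = (-65/2)² = 4225/4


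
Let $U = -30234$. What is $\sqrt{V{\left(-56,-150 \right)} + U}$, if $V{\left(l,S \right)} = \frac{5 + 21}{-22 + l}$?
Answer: $\frac{i \sqrt{272109}}{3} \approx 173.88 i$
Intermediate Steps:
$V{\left(l,S \right)} = \frac{26}{-22 + l}$
$\sqrt{V{\left(-56,-150 \right)} + U} = \sqrt{\frac{26}{-22 - 56} - 30234} = \sqrt{\frac{26}{-78} - 30234} = \sqrt{26 \left(- \frac{1}{78}\right) - 30234} = \sqrt{- \frac{1}{3} - 30234} = \sqrt{- \frac{90703}{3}} = \frac{i \sqrt{272109}}{3}$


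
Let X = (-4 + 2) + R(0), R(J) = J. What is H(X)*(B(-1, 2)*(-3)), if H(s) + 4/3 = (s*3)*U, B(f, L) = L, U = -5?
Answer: -172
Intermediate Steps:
X = -2 (X = (-4 + 2) + 0 = -2 + 0 = -2)
H(s) = -4/3 - 15*s (H(s) = -4/3 + (s*3)*(-5) = -4/3 + (3*s)*(-5) = -4/3 - 15*s)
H(X)*(B(-1, 2)*(-3)) = (-4/3 - 15*(-2))*(2*(-3)) = (-4/3 + 30)*(-6) = (86/3)*(-6) = -172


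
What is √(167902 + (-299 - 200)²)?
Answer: √416903 ≈ 645.68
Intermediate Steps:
√(167902 + (-299 - 200)²) = √(167902 + (-499)²) = √(167902 + 249001) = √416903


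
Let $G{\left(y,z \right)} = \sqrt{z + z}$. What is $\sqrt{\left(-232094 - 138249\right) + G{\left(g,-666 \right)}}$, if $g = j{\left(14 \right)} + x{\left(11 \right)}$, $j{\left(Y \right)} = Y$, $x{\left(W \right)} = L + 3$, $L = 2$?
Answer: $\sqrt{-370343 + 6 i \sqrt{37}} \approx 0.03 + 608.56 i$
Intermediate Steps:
$x{\left(W \right)} = 5$ ($x{\left(W \right)} = 2 + 3 = 5$)
$g = 19$ ($g = 14 + 5 = 19$)
$G{\left(y,z \right)} = \sqrt{2} \sqrt{z}$ ($G{\left(y,z \right)} = \sqrt{2 z} = \sqrt{2} \sqrt{z}$)
$\sqrt{\left(-232094 - 138249\right) + G{\left(g,-666 \right)}} = \sqrt{\left(-232094 - 138249\right) + \sqrt{2} \sqrt{-666}} = \sqrt{\left(-232094 - 138249\right) + \sqrt{2} \cdot 3 i \sqrt{74}} = \sqrt{-370343 + 6 i \sqrt{37}}$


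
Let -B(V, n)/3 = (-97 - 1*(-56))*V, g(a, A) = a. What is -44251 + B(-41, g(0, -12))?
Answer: -49294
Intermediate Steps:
B(V, n) = 123*V (B(V, n) = -3*(-97 - 1*(-56))*V = -3*(-97 + 56)*V = -(-123)*V = 123*V)
-44251 + B(-41, g(0, -12)) = -44251 + 123*(-41) = -44251 - 5043 = -49294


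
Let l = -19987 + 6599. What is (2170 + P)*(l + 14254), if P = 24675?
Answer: 23247770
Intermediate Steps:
l = -13388
(2170 + P)*(l + 14254) = (2170 + 24675)*(-13388 + 14254) = 26845*866 = 23247770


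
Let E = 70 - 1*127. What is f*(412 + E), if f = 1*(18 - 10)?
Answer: 2840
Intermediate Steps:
f = 8 (f = 1*8 = 8)
E = -57 (E = 70 - 127 = -57)
f*(412 + E) = 8*(412 - 57) = 8*355 = 2840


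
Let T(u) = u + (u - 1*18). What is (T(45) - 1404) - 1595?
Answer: -2927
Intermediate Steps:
T(u) = -18 + 2*u (T(u) = u + (u - 18) = u + (-18 + u) = -18 + 2*u)
(T(45) - 1404) - 1595 = ((-18 + 2*45) - 1404) - 1595 = ((-18 + 90) - 1404) - 1595 = (72 - 1404) - 1595 = -1332 - 1595 = -2927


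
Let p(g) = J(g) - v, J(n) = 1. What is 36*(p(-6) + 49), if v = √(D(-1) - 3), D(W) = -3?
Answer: 1800 - 36*I*√6 ≈ 1800.0 - 88.182*I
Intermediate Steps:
v = I*√6 (v = √(-3 - 3) = √(-6) = I*√6 ≈ 2.4495*I)
p(g) = 1 - I*√6
36*(p(-6) + 49) = 36*((1 - I*√6) + 49) = 36*(50 - I*√6) = 1800 - 36*I*√6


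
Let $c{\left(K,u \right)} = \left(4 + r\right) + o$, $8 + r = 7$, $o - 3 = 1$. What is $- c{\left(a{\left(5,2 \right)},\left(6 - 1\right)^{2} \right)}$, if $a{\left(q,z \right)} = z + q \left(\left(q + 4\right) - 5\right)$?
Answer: $-7$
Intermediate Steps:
$o = 4$ ($o = 3 + 1 = 4$)
$a{\left(q,z \right)} = z + q \left(-1 + q\right)$ ($a{\left(q,z \right)} = z + q \left(\left(4 + q\right) - 5\right) = z + q \left(-1 + q\right)$)
$r = -1$ ($r = -8 + 7 = -1$)
$c{\left(K,u \right)} = 7$ ($c{\left(K,u \right)} = \left(4 - 1\right) + 4 = 3 + 4 = 7$)
$- c{\left(a{\left(5,2 \right)},\left(6 - 1\right)^{2} \right)} = \left(-1\right) 7 = -7$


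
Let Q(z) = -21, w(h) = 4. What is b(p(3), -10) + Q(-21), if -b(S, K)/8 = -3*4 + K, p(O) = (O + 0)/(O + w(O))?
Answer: 155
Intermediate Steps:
p(O) = O/(4 + O) (p(O) = (O + 0)/(O + 4) = O/(4 + O))
b(S, K) = 96 - 8*K (b(S, K) = -8*(-3*4 + K) = -8*(-12 + K) = 96 - 8*K)
b(p(3), -10) + Q(-21) = (96 - 8*(-10)) - 21 = (96 + 80) - 21 = 176 - 21 = 155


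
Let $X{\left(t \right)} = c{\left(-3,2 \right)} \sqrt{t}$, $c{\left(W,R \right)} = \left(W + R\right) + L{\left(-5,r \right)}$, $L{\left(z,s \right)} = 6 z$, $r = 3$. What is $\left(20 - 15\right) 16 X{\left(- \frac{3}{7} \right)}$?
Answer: $- \frac{2480 i \sqrt{21}}{7} \approx - 1623.5 i$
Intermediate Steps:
$c{\left(W,R \right)} = -30 + R + W$ ($c{\left(W,R \right)} = \left(W + R\right) + 6 \left(-5\right) = \left(R + W\right) - 30 = -30 + R + W$)
$X{\left(t \right)} = - 31 \sqrt{t}$ ($X{\left(t \right)} = \left(-30 + 2 - 3\right) \sqrt{t} = - 31 \sqrt{t}$)
$\left(20 - 15\right) 16 X{\left(- \frac{3}{7} \right)} = \left(20 - 15\right) 16 \left(- 31 \sqrt{- \frac{3}{7}}\right) = 5 \cdot 16 \left(- 31 \sqrt{\left(-3\right) \frac{1}{7}}\right) = 80 \left(- 31 \sqrt{- \frac{3}{7}}\right) = 80 \left(- 31 \frac{i \sqrt{21}}{7}\right) = 80 \left(- \frac{31 i \sqrt{21}}{7}\right) = - \frac{2480 i \sqrt{21}}{7}$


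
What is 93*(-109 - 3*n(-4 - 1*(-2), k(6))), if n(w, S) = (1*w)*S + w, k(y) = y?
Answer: -6231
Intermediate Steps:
n(w, S) = w + S*w (n(w, S) = w*S + w = S*w + w = w + S*w)
93*(-109 - 3*n(-4 - 1*(-2), k(6))) = 93*(-109 - 3*(-4 - 1*(-2))*(1 + 6)) = 93*(-109 - 3*(-4 + 2)*7) = 93*(-109 - (-6)*7) = 93*(-109 - 3*(-14)) = 93*(-109 + 42) = 93*(-67) = -6231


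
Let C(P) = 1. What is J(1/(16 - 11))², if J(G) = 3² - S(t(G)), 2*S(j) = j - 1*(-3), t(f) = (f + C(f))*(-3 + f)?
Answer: 210681/2500 ≈ 84.272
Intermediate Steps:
t(f) = (1 + f)*(-3 + f) (t(f) = (f + 1)*(-3 + f) = (1 + f)*(-3 + f))
S(j) = 3/2 + j/2 (S(j) = (j - 1*(-3))/2 = (j + 3)/2 = (3 + j)/2 = 3/2 + j/2)
J(G) = 9 + G - G²/2 (J(G) = 3² - (3/2 + (-3 + G² - 2*G)/2) = 9 - (3/2 + (-3/2 + G²/2 - G)) = 9 - (G²/2 - G) = 9 + (G - G²/2) = 9 + G - G²/2)
J(1/(16 - 11))² = (9 + 1/(16 - 11) - 1/(2*(16 - 11)²))² = (9 + 1/5 - (1/5)²/2)² = (9 + ⅕ - (⅕)²/2)² = (9 + ⅕ - ½*1/25)² = (9 + ⅕ - 1/50)² = (459/50)² = 210681/2500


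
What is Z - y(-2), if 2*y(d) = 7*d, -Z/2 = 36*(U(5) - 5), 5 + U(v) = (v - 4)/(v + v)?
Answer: 3599/5 ≈ 719.80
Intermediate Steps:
U(v) = -5 + (-4 + v)/(2*v) (U(v) = -5 + (v - 4)/(v + v) = -5 + (-4 + v)/((2*v)) = -5 + (-4 + v)*(1/(2*v)) = -5 + (-4 + v)/(2*v))
Z = 3564/5 (Z = -72*((-9/2 - 2/5) - 5) = -72*((-9/2 - 2*⅕) - 5) = -72*((-9/2 - ⅖) - 5) = -72*(-49/10 - 5) = -72*(-99)/10 = -2*(-1782/5) = 3564/5 ≈ 712.80)
y(d) = 7*d/2 (y(d) = (7*d)/2 = 7*d/2)
Z - y(-2) = 3564/5 - 7*(-2)/2 = 3564/5 - 1*(-7) = 3564/5 + 7 = 3599/5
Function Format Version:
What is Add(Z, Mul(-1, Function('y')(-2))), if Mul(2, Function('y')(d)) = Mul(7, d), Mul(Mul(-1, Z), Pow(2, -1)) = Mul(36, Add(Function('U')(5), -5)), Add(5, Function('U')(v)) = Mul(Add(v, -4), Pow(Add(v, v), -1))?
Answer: Rational(3599, 5) ≈ 719.80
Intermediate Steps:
Function('U')(v) = Add(-5, Mul(Rational(1, 2), Pow(v, -1), Add(-4, v))) (Function('U')(v) = Add(-5, Mul(Add(v, -4), Pow(Add(v, v), -1))) = Add(-5, Mul(Add(-4, v), Pow(Mul(2, v), -1))) = Add(-5, Mul(Add(-4, v), Mul(Rational(1, 2), Pow(v, -1)))) = Add(-5, Mul(Rational(1, 2), Pow(v, -1), Add(-4, v))))
Z = Rational(3564, 5) (Z = Mul(-2, Mul(36, Add(Add(Rational(-9, 2), Mul(-2, Pow(5, -1))), -5))) = Mul(-2, Mul(36, Add(Add(Rational(-9, 2), Mul(-2, Rational(1, 5))), -5))) = Mul(-2, Mul(36, Add(Add(Rational(-9, 2), Rational(-2, 5)), -5))) = Mul(-2, Mul(36, Add(Rational(-49, 10), -5))) = Mul(-2, Mul(36, Rational(-99, 10))) = Mul(-2, Rational(-1782, 5)) = Rational(3564, 5) ≈ 712.80)
Function('y')(d) = Mul(Rational(7, 2), d) (Function('y')(d) = Mul(Rational(1, 2), Mul(7, d)) = Mul(Rational(7, 2), d))
Add(Z, Mul(-1, Function('y')(-2))) = Add(Rational(3564, 5), Mul(-1, Mul(Rational(7, 2), -2))) = Add(Rational(3564, 5), Mul(-1, -7)) = Add(Rational(3564, 5), 7) = Rational(3599, 5)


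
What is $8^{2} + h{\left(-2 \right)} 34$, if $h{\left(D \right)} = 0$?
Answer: $64$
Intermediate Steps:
$8^{2} + h{\left(-2 \right)} 34 = 8^{2} + 0 \cdot 34 = 64 + 0 = 64$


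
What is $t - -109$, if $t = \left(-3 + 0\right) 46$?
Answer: $-29$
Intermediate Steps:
$t = -138$ ($t = \left(-3\right) 46 = -138$)
$t - -109 = -138 - -109 = -138 + 109 = -29$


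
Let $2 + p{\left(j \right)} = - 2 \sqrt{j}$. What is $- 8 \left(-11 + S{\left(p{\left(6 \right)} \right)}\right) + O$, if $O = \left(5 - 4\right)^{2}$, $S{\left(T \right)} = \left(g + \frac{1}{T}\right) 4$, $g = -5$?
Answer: $\frac{1229}{5} + \frac{16 \sqrt{6}}{5} \approx 253.64$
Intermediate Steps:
$p{\left(j \right)} = -2 - 2 \sqrt{j}$
$S{\left(T \right)} = -20 + \frac{4}{T}$ ($S{\left(T \right)} = \left(-5 + \frac{1}{T}\right) 4 = -20 + \frac{4}{T}$)
$O = 1$ ($O = 1^{2} = 1$)
$- 8 \left(-11 + S{\left(p{\left(6 \right)} \right)}\right) + O = - 8 \left(-11 - \left(20 - \frac{4}{-2 - 2 \sqrt{6}}\right)\right) + 1 = - 8 \left(-31 + \frac{4}{-2 - 2 \sqrt{6}}\right) + 1 = \left(248 - \frac{32}{-2 - 2 \sqrt{6}}\right) + 1 = 249 - \frac{32}{-2 - 2 \sqrt{6}}$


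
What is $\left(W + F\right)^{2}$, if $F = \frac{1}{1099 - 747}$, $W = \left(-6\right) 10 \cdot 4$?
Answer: $\frac{7136701441}{123904} \approx 57599.0$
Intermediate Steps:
$W = -240$ ($W = \left(-60\right) 4 = -240$)
$F = \frac{1}{352} \approx 0.0028409$
$\left(W + F\right)^{2} = \left(-240 + \frac{1}{352}\right)^{2} = \left(- \frac{84479}{352}\right)^{2} = \frac{7136701441}{123904}$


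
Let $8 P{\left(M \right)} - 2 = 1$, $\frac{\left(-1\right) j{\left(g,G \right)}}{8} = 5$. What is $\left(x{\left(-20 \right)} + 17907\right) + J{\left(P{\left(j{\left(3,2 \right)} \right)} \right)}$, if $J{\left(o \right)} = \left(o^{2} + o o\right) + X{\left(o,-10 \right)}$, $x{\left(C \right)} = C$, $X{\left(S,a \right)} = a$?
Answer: $\frac{572073}{32} \approx 17877.0$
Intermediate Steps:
$j{\left(g,G \right)} = -40$ ($j{\left(g,G \right)} = \left(-8\right) 5 = -40$)
$P{\left(M \right)} = \frac{3}{8}$ ($P{\left(M \right)} = \frac{1}{4} + \frac{1}{8} \cdot 1 = \frac{1}{4} + \frac{1}{8} = \frac{3}{8}$)
$J{\left(o \right)} = -10 + 2 o^{2}$ ($J{\left(o \right)} = \left(o^{2} + o o\right) - 10 = \left(o^{2} + o^{2}\right) - 10 = 2 o^{2} - 10 = -10 + 2 o^{2}$)
$\left(x{\left(-20 \right)} + 17907\right) + J{\left(P{\left(j{\left(3,2 \right)} \right)} \right)} = \left(-20 + 17907\right) - \left(10 - 2 \left(\frac{3}{8}\right)^{2}\right) = 17887 + \left(-10 + 2 \cdot \frac{9}{64}\right) = 17887 + \left(-10 + \frac{9}{32}\right) = 17887 - \frac{311}{32} = \frac{572073}{32}$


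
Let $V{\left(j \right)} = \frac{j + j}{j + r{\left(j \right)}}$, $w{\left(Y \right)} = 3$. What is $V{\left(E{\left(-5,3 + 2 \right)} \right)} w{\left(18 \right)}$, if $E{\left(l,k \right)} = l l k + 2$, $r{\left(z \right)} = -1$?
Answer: $\frac{127}{21} \approx 6.0476$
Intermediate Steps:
$E{\left(l,k \right)} = 2 + k l^{2}$ ($E{\left(l,k \right)} = l^{2} k + 2 = k l^{2} + 2 = 2 + k l^{2}$)
$V{\left(j \right)} = \frac{2 j}{-1 + j}$ ($V{\left(j \right)} = \frac{j + j}{j - 1} = \frac{2 j}{-1 + j}$)
$V{\left(E{\left(-5,3 + 2 \right)} \right)} w{\left(18 \right)} = \frac{2 \left(2 + \left(3 + 2\right) \left(-5\right)^{2}\right)}{-1 + \left(2 + \left(3 + 2\right) \left(-5\right)^{2}\right)} 3 = \frac{2 \left(2 + 5 \cdot 25\right)}{-1 + \left(2 + 5 \cdot 25\right)} 3 = \frac{2 \left(2 + 125\right)}{-1 + \left(2 + 125\right)} 3 = 2 \cdot 127 \frac{1}{-1 + 127} \cdot 3 = 2 \cdot 127 \cdot \frac{1}{126} \cdot 3 = \frac{127}{63} \cdot 3 = \frac{127}{21}$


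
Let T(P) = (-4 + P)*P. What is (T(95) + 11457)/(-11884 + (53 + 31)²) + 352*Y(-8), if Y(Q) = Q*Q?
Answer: 54372541/2414 ≈ 22524.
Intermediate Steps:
Y(Q) = Q²
T(P) = P*(-4 + P)
(T(95) + 11457)/(-11884 + (53 + 31)²) + 352*Y(-8) = (95*(-4 + 95) + 11457)/(-11884 + (53 + 31)²) + 352*(-8)² = (95*91 + 11457)/(-11884 + 84²) + 352*64 = (8645 + 11457)/(-11884 + 7056) + 22528 = 20102/(-4828) + 22528 = 20102*(-1/4828) + 22528 = -10051/2414 + 22528 = 54372541/2414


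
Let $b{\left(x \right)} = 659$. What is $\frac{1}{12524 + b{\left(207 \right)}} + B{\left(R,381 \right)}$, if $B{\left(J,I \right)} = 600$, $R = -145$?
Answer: $\frac{7909801}{13183} \approx 600.0$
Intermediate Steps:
$\frac{1}{12524 + b{\left(207 \right)}} + B{\left(R,381 \right)} = \frac{1}{12524 + 659} + 600 = \frac{1}{13183} + 600 = \frac{7909801}{13183}$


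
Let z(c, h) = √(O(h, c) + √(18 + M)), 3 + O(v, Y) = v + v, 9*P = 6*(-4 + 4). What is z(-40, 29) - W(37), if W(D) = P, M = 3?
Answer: √(55 + √21) ≈ 7.7190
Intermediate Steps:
P = 0 (P = (6*(-4 + 4))/9 = (6*0)/9 = (⅑)*0 = 0)
O(v, Y) = -3 + 2*v (O(v, Y) = -3 + (v + v) = -3 + 2*v)
z(c, h) = √(-3 + √21 + 2*h) (z(c, h) = √((-3 + 2*h) + √(18 + 3)) = √((-3 + 2*h) + √21) = √(-3 + √21 + 2*h))
W(D) = 0
z(-40, 29) - W(37) = √(-3 + √21 + 2*29) - 1*0 = √(-3 + √21 + 58) + 0 = √(55 + √21) + 0 = √(55 + √21)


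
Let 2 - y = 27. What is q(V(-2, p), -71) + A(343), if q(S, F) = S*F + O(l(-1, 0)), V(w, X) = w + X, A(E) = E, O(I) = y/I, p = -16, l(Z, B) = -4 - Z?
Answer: 4888/3 ≈ 1629.3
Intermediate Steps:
y = -25 (y = 2 - 1*27 = 2 - 27 = -25)
O(I) = -25/I
V(w, X) = X + w
q(S, F) = 25/3 + F*S (q(S, F) = S*F - 25/(-4 - 1*(-1)) = F*S - 25/(-4 + 1) = F*S - 25/(-3) = F*S - 25*(-1/3) = F*S + 25/3 = 25/3 + F*S)
q(V(-2, p), -71) + A(343) = (25/3 - 71*(-16 - 2)) + 343 = (25/3 - 71*(-18)) + 343 = (25/3 + 1278) + 343 = 3859/3 + 343 = 4888/3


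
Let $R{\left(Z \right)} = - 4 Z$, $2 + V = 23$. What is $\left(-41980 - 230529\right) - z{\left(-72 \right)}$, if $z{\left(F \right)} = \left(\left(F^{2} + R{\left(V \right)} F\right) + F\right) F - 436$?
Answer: $531447$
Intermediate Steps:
$V = 21$ ($V = -2 + 23 = 21$)
$z{\left(F \right)} = -436 + F \left(F^{2} - 83 F\right)$ ($z{\left(F \right)} = \left(\left(F^{2} + \left(-4\right) 21 F\right) + F\right) F - 436 = \left(\left(F^{2} - 84 F\right) + F\right) F - 436 = \left(F^{2} - 83 F\right) F - 436 = F \left(F^{2} - 83 F\right) - 436 = -436 + F \left(F^{2} - 83 F\right)$)
$\left(-41980 - 230529\right) - z{\left(-72 \right)} = \left(-41980 - 230529\right) - \left(-436 + \left(-72\right)^{3} - 83 \left(-72\right)^{2}\right) = -272509 - \left(-436 - 373248 - 430272\right) = -272509 - -803956 = -272509 + 803956 = 531447$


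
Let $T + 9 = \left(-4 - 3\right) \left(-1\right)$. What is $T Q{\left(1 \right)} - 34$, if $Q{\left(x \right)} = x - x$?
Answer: $-34$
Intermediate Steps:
$T = -2$ ($T = -9 + \left(-4 - 3\right) \left(-1\right) = -9 - -7 = -9 + 7 = -2$)
$Q{\left(x \right)} = 0$
$T Q{\left(1 \right)} - 34 = \left(-2\right) 0 - 34 = 0 - 34 = -34$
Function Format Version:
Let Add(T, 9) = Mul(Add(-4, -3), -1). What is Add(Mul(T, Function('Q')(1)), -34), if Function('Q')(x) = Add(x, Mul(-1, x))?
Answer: -34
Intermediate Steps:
T = -2 (T = Add(-9, Mul(Add(-4, -3), -1)) = Add(-9, Mul(-7, -1)) = Add(-9, 7) = -2)
Function('Q')(x) = 0
Add(Mul(T, Function('Q')(1)), -34) = Add(Mul(-2, 0), -34) = Add(0, -34) = -34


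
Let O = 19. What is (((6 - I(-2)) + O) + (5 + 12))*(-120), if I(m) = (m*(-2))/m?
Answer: -5280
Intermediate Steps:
I(m) = -2 (I(m) = (-2*m)/m = -2)
(((6 - I(-2)) + O) + (5 + 12))*(-120) = (((6 - 1*(-2)) + 19) + (5 + 12))*(-120) = (((6 + 2) + 19) + 17)*(-120) = ((8 + 19) + 17)*(-120) = (27 + 17)*(-120) = 44*(-120) = -5280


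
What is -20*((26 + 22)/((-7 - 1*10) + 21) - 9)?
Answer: -60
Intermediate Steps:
-20*((26 + 22)/((-7 - 1*10) + 21) - 9) = -20*(48/((-7 - 10) + 21) - 9) = -20*(48/(-17 + 21) - 9) = -20*(48/4 - 9) = -20*(48*(¼) - 9) = -20*(12 - 9) = -20*3 = -60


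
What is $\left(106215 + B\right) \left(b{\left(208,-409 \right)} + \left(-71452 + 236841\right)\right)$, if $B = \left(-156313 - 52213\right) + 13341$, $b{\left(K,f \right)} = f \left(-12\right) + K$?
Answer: $-15169829850$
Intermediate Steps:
$b{\left(K,f \right)} = K - 12 f$ ($b{\left(K,f \right)} = - 12 f + K = K - 12 f$)
$B = -195185$ ($B = -208526 + 13341 = -195185$)
$\left(106215 + B\right) \left(b{\left(208,-409 \right)} + \left(-71452 + 236841\right)\right) = \left(106215 - 195185\right) \left(\left(208 - -4908\right) + \left(-71452 + 236841\right)\right) = - 88970 \left(\left(208 + 4908\right) + 165389\right) = - 88970 \left(5116 + 165389\right) = \left(-88970\right) 170505 = -15169829850$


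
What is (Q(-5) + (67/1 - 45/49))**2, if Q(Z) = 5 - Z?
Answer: 13897984/2401 ≈ 5788.4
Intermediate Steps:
(Q(-5) + (67/1 - 45/49))**2 = ((5 - 1*(-5)) + (67/1 - 45/49))**2 = ((5 + 5) + (67*1 - 45*1/49))**2 = (10 + (67 - 45/49))**2 = (10 + 3238/49)**2 = (3728/49)**2 = 13897984/2401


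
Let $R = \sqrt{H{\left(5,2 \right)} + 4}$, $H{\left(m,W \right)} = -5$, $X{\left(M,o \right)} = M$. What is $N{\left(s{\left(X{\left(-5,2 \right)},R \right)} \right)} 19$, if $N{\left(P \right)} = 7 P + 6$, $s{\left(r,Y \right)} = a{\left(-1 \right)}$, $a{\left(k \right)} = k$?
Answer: $-19$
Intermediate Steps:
$R = i$ ($R = \sqrt{-5 + 4} = \sqrt{-1} = i \approx 1.0 i$)
$s{\left(r,Y \right)} = -1$
$N{\left(P \right)} = 6 + 7 P$
$N{\left(s{\left(X{\left(-5,2 \right)},R \right)} \right)} 19 = \left(6 + 7 \left(-1\right)\right) 19 = \left(6 - 7\right) 19 = \left(-1\right) 19 = -19$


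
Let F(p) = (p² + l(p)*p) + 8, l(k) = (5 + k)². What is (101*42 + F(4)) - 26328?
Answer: -21738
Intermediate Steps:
F(p) = 8 + p² + p*(5 + p)² (F(p) = (p² + (5 + p)²*p) + 8 = (p² + p*(5 + p)²) + 8 = 8 + p² + p*(5 + p)²)
(101*42 + F(4)) - 26328 = (101*42 + (8 + 4² + 4*(5 + 4)²)) - 26328 = (4242 + (8 + 16 + 4*9²)) - 26328 = (4242 + (8 + 16 + 4*81)) - 26328 = (4242 + (8 + 16 + 324)) - 26328 = (4242 + 348) - 26328 = 4590 - 26328 = -21738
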